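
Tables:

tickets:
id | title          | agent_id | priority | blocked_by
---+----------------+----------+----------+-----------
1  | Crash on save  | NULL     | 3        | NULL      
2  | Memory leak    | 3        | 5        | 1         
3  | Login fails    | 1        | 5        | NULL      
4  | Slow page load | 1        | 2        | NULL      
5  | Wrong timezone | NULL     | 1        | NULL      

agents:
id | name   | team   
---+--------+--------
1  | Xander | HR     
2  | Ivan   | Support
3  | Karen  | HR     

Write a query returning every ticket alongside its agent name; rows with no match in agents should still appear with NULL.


LEFT JOIN keeps every row from tickets (the left table); where agent_id has no match in agents, the agent columns become NULL. Walk through each ticket:
  - ticket 1 (Crash on save): agent_id=NULL, no match -> kept with NULL
  - ticket 2 (Memory leak): agent_id=3 -> matches Karen
  - ticket 3 (Login fails): agent_id=1 -> matches Xander
  - ticket 4 (Slow page load): agent_id=1 -> matches Xander
  - ticket 5 (Wrong timezone): agent_id=NULL, no match -> kept with NULL
All 5 rows appear; 2 have NULL agent.

SQL:
SELECT a.title, b.name AS agent
FROM tickets a
LEFT JOIN agents b ON a.agent_id = b.id

Result:
title          | agent 
---------------+-------
Crash on save  | NULL  
Memory leak    | Karen 
Login fails    | Xander
Slow page load | Xander
Wrong timezone | NULL  


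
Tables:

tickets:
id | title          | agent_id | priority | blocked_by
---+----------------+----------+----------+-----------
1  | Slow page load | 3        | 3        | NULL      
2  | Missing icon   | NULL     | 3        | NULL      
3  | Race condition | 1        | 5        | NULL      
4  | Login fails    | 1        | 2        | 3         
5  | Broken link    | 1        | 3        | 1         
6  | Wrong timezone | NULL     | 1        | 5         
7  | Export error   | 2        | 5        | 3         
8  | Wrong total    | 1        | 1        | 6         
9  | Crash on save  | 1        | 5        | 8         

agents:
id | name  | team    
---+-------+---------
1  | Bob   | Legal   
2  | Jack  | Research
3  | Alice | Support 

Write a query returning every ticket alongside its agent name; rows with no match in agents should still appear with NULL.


LEFT JOIN keeps every row from tickets (the left table); where agent_id has no match in agents, the agent columns become NULL. Walk through each ticket:
  - ticket 1 (Slow page load): agent_id=3 -> matches Alice
  - ticket 2 (Missing icon): agent_id=NULL, no match -> kept with NULL
  - ticket 3 (Race condition): agent_id=1 -> matches Bob
  - ticket 4 (Login fails): agent_id=1 -> matches Bob
  - ticket 5 (Broken link): agent_id=1 -> matches Bob
  - ticket 6 (Wrong timezone): agent_id=NULL, no match -> kept with NULL
  - ticket 7 (Export error): agent_id=2 -> matches Jack
  - ticket 8 (Wrong total): agent_id=1 -> matches Bob
  - ticket 9 (Crash on save): agent_id=1 -> matches Bob
All 9 rows appear; 2 have NULL agent.

SQL:
SELECT a.title, b.name AS agent
FROM tickets a
LEFT JOIN agents b ON a.agent_id = b.id

Result:
title          | agent
---------------+------
Slow page load | Alice
Missing icon   | NULL 
Race condition | Bob  
Login fails    | Bob  
Broken link    | Bob  
Wrong timezone | NULL 
Export error   | Jack 
Wrong total    | Bob  
Crash on save  | Bob  


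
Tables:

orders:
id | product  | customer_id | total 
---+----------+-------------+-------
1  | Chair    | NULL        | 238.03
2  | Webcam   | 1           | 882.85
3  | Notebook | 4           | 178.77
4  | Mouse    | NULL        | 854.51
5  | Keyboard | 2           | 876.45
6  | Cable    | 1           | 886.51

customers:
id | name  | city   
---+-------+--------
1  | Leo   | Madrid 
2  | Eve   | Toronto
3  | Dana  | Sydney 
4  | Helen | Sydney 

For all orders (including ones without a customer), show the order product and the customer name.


LEFT JOIN keeps every row from orders (the left table); where customer_id has no match in customers, the customer columns become NULL. Walk through each order:
  - order 1 (Chair): customer_id=NULL, no match -> kept with NULL
  - order 2 (Webcam): customer_id=1 -> matches Leo
  - order 3 (Notebook): customer_id=4 -> matches Helen
  - order 4 (Mouse): customer_id=NULL, no match -> kept with NULL
  - order 5 (Keyboard): customer_id=2 -> matches Eve
  - order 6 (Cable): customer_id=1 -> matches Leo
All 6 rows appear; 2 have NULL customer.

SQL:
SELECT a.product, b.name AS customer
FROM orders a
LEFT JOIN customers b ON a.customer_id = b.id

Result:
product  | customer
---------+---------
Chair    | NULL    
Webcam   | Leo     
Notebook | Helen   
Mouse    | NULL    
Keyboard | Eve     
Cable    | Leo     


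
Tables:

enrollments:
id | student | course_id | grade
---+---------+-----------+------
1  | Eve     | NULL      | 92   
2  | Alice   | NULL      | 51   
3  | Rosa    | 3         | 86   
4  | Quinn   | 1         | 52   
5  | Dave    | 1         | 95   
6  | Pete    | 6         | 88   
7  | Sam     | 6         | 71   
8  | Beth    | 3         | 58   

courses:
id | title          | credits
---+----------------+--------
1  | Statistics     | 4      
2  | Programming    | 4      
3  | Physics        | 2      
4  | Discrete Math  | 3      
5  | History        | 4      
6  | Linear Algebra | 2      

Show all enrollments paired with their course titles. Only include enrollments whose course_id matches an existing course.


INNER JOIN keeps only enrollments rows whose course_id matches an id in courses. Walk through each enrollment:
  - enrollment 1 (Eve): course_id=NULL, no match -> dropped
  - enrollment 2 (Alice): course_id=NULL, no match -> dropped
  - enrollment 3 (Rosa): course_id=3 -> matches Physics
  - enrollment 4 (Quinn): course_id=1 -> matches Statistics
  - enrollment 5 (Dave): course_id=1 -> matches Statistics
  - enrollment 6 (Pete): course_id=6 -> matches Linear Algebra
  - enrollment 7 (Sam): course_id=6 -> matches Linear Algebra
  - enrollment 8 (Beth): course_id=3 -> matches Physics
So 2 of 8 rows are dropped.

SQL:
SELECT a.student, b.title AS course
FROM enrollments a
INNER JOIN courses b ON a.course_id = b.id

Result:
student | course        
--------+---------------
Rosa    | Physics       
Quinn   | Statistics    
Dave    | Statistics    
Pete    | Linear Algebra
Sam     | Linear Algebra
Beth    | Physics       


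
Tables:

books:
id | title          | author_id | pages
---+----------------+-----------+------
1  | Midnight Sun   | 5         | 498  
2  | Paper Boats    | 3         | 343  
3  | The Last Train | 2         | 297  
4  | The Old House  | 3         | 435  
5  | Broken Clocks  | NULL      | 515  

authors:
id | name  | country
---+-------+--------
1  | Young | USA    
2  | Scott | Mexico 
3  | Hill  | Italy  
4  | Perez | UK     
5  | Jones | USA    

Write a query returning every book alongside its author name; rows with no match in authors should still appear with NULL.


LEFT JOIN keeps every row from books (the left table); where author_id has no match in authors, the author columns become NULL. Walk through each book:
  - book 1 (Midnight Sun): author_id=5 -> matches Jones
  - book 2 (Paper Boats): author_id=3 -> matches Hill
  - book 3 (The Last Train): author_id=2 -> matches Scott
  - book 4 (The Old House): author_id=3 -> matches Hill
  - book 5 (Broken Clocks): author_id=NULL, no match -> kept with NULL
All 5 rows appear; 1 has NULL author.

SQL:
SELECT a.title, b.name AS author
FROM books a
LEFT JOIN authors b ON a.author_id = b.id

Result:
title          | author
---------------+-------
Midnight Sun   | Jones 
Paper Boats    | Hill  
The Last Train | Scott 
The Old House  | Hill  
Broken Clocks  | NULL  


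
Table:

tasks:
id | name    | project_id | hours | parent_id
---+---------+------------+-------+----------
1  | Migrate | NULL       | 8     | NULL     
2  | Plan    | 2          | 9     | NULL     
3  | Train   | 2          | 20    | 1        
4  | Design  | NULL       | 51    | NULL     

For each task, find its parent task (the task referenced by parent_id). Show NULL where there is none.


This is a self-join: tasks is joined to a second copy of itself, matching each row's parent_id to another row's id. Use LEFT JOIN so rows with parent_id=NULL are kept.
  - task 1 (Migrate): parent_id=NULL -> NULL
  - task 2 (Plan): parent_id=NULL -> NULL
  - task 3 (Train): parent_id=1 -> Migrate
  - task 4 (Design): parent_id=NULL -> NULL

SQL:
SELECT a.name AS item, b.name AS parent
FROM tasks a
LEFT JOIN tasks b ON a.parent_id = b.id

Result:
item    | parent 
--------+--------
Migrate | NULL   
Plan    | NULL   
Train   | Migrate
Design  | NULL   


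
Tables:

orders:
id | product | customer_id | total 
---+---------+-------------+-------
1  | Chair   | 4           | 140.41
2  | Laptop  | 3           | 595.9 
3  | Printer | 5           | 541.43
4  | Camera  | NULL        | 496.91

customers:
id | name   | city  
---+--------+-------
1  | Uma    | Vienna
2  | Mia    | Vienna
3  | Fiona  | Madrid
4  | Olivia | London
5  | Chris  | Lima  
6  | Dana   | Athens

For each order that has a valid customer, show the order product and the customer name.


INNER JOIN keeps only orders rows whose customer_id matches an id in customers. Walk through each order:
  - order 1 (Chair): customer_id=4 -> matches Olivia
  - order 2 (Laptop): customer_id=3 -> matches Fiona
  - order 3 (Printer): customer_id=5 -> matches Chris
  - order 4 (Camera): customer_id=NULL, no match -> dropped
So 1 of 4 rows is dropped.

SQL:
SELECT a.product, b.name AS customer
FROM orders a
INNER JOIN customers b ON a.customer_id = b.id

Result:
product | customer
--------+---------
Chair   | Olivia  
Laptop  | Fiona   
Printer | Chris   


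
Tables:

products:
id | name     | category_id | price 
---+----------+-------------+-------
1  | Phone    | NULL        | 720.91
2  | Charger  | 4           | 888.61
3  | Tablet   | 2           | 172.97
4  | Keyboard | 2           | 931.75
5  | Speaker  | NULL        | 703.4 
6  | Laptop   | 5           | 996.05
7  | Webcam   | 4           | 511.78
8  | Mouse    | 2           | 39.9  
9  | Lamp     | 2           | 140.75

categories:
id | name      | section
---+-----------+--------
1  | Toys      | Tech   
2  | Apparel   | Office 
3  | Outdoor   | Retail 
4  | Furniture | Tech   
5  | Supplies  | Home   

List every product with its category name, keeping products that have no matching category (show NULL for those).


LEFT JOIN keeps every row from products (the left table); where category_id has no match in categories, the category columns become NULL. Walk through each product:
  - product 1 (Phone): category_id=NULL, no match -> kept with NULL
  - product 2 (Charger): category_id=4 -> matches Furniture
  - product 3 (Tablet): category_id=2 -> matches Apparel
  - product 4 (Keyboard): category_id=2 -> matches Apparel
  - product 5 (Speaker): category_id=NULL, no match -> kept with NULL
  - product 6 (Laptop): category_id=5 -> matches Supplies
  - product 7 (Webcam): category_id=4 -> matches Furniture
  - product 8 (Mouse): category_id=2 -> matches Apparel
  - product 9 (Lamp): category_id=2 -> matches Apparel
All 9 rows appear; 2 have NULL category.

SQL:
SELECT a.name, b.name AS category
FROM products a
LEFT JOIN categories b ON a.category_id = b.id

Result:
name     | category 
---------+----------
Phone    | NULL     
Charger  | Furniture
Tablet   | Apparel  
Keyboard | Apparel  
Speaker  | NULL     
Laptop   | Supplies 
Webcam   | Furniture
Mouse    | Apparel  
Lamp     | Apparel  


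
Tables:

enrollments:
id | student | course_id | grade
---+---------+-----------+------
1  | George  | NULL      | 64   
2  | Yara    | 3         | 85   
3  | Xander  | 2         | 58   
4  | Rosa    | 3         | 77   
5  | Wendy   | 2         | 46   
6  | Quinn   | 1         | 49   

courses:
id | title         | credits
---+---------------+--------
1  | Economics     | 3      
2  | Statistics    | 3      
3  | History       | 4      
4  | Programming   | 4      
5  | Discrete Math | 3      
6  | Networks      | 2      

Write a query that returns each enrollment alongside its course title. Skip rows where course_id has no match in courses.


INNER JOIN keeps only enrollments rows whose course_id matches an id in courses. Walk through each enrollment:
  - enrollment 1 (George): course_id=NULL, no match -> dropped
  - enrollment 2 (Yara): course_id=3 -> matches History
  - enrollment 3 (Xander): course_id=2 -> matches Statistics
  - enrollment 4 (Rosa): course_id=3 -> matches History
  - enrollment 5 (Wendy): course_id=2 -> matches Statistics
  - enrollment 6 (Quinn): course_id=1 -> matches Economics
So 1 of 6 rows is dropped.

SQL:
SELECT a.student, b.title AS course
FROM enrollments a
INNER JOIN courses b ON a.course_id = b.id

Result:
student | course    
--------+-----------
Yara    | History   
Xander  | Statistics
Rosa    | History   
Wendy   | Statistics
Quinn   | Economics 


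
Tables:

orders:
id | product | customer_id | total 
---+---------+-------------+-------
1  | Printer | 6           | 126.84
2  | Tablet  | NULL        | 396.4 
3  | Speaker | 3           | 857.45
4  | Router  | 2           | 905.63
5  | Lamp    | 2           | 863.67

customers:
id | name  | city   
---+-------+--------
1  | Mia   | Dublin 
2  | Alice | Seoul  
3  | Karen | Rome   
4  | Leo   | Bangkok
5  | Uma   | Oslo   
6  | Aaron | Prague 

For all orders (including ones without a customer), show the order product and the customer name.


LEFT JOIN keeps every row from orders (the left table); where customer_id has no match in customers, the customer columns become NULL. Walk through each order:
  - order 1 (Printer): customer_id=6 -> matches Aaron
  - order 2 (Tablet): customer_id=NULL, no match -> kept with NULL
  - order 3 (Speaker): customer_id=3 -> matches Karen
  - order 4 (Router): customer_id=2 -> matches Alice
  - order 5 (Lamp): customer_id=2 -> matches Alice
All 5 rows appear; 1 has NULL customer.

SQL:
SELECT a.product, b.name AS customer
FROM orders a
LEFT JOIN customers b ON a.customer_id = b.id

Result:
product | customer
--------+---------
Printer | Aaron   
Tablet  | NULL    
Speaker | Karen   
Router  | Alice   
Lamp    | Alice   


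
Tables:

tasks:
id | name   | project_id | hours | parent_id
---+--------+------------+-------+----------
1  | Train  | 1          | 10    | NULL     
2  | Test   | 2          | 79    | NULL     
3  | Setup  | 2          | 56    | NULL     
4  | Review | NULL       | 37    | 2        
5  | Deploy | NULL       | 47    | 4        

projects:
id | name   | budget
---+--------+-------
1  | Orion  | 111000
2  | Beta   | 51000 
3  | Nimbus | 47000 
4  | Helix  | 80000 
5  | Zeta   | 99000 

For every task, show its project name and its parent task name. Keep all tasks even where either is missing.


Two LEFT JOINs from the same base table tasks: one to projects via project_id, one to tasks itself via parent_id. Both are LEFT so every task is preserved.
Match against projects:
  - task 1 (Train): project_id=1 -> matches Orion
  - task 2 (Test): project_id=2 -> matches Beta
  - task 3 (Setup): project_id=2 -> matches Beta
  - task 4 (Review): project_id=NULL, no match -> kept with NULL
  - task 5 (Deploy): project_id=NULL, no match -> kept with NULL
Match against tasks (self):
  - task 1 (Train): parent_id=NULL -> NULL
  - task 2 (Test): parent_id=NULL -> NULL
  - task 3 (Setup): parent_id=NULL -> NULL
  - task 4 (Review): parent_id=2 -> Test
  - task 5 (Deploy): parent_id=4 -> Review

SQL:
SELECT a.name, b.name AS project, c.name AS parent
FROM tasks a
LEFT JOIN projects b ON a.project_id = b.id
LEFT JOIN tasks c ON a.parent_id = c.id

Result:
name   | project | parent
-------+---------+-------
Train  | Orion   | NULL  
Test   | Beta    | NULL  
Setup  | Beta    | NULL  
Review | NULL    | Test  
Deploy | NULL    | Review


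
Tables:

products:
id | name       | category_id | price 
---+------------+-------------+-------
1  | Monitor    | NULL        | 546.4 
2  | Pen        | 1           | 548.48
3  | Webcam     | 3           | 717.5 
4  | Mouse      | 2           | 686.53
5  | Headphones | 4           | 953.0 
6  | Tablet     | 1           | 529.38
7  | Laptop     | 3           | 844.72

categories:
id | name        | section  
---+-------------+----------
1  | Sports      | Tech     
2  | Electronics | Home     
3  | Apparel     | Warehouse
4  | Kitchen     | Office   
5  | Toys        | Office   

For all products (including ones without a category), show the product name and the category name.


LEFT JOIN keeps every row from products (the left table); where category_id has no match in categories, the category columns become NULL. Walk through each product:
  - product 1 (Monitor): category_id=NULL, no match -> kept with NULL
  - product 2 (Pen): category_id=1 -> matches Sports
  - product 3 (Webcam): category_id=3 -> matches Apparel
  - product 4 (Mouse): category_id=2 -> matches Electronics
  - product 5 (Headphones): category_id=4 -> matches Kitchen
  - product 6 (Tablet): category_id=1 -> matches Sports
  - product 7 (Laptop): category_id=3 -> matches Apparel
All 7 rows appear; 1 has NULL category.

SQL:
SELECT a.name, b.name AS category
FROM products a
LEFT JOIN categories b ON a.category_id = b.id

Result:
name       | category   
-----------+------------
Monitor    | NULL       
Pen        | Sports     
Webcam     | Apparel    
Mouse      | Electronics
Headphones | Kitchen    
Tablet     | Sports     
Laptop     | Apparel    


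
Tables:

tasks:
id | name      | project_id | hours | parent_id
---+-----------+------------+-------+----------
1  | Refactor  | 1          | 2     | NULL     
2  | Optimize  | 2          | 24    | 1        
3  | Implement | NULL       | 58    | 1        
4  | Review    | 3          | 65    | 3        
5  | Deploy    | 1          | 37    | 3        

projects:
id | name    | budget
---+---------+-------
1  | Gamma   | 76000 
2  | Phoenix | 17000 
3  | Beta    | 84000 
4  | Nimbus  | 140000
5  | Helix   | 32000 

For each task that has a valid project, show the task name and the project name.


INNER JOIN keeps only tasks rows whose project_id matches an id in projects. Walk through each task:
  - task 1 (Refactor): project_id=1 -> matches Gamma
  - task 2 (Optimize): project_id=2 -> matches Phoenix
  - task 3 (Implement): project_id=NULL, no match -> dropped
  - task 4 (Review): project_id=3 -> matches Beta
  - task 5 (Deploy): project_id=1 -> matches Gamma
So 1 of 5 rows is dropped.

SQL:
SELECT a.name, b.name AS project
FROM tasks a
INNER JOIN projects b ON a.project_id = b.id

Result:
name     | project
---------+--------
Refactor | Gamma  
Optimize | Phoenix
Review   | Beta   
Deploy   | Gamma  


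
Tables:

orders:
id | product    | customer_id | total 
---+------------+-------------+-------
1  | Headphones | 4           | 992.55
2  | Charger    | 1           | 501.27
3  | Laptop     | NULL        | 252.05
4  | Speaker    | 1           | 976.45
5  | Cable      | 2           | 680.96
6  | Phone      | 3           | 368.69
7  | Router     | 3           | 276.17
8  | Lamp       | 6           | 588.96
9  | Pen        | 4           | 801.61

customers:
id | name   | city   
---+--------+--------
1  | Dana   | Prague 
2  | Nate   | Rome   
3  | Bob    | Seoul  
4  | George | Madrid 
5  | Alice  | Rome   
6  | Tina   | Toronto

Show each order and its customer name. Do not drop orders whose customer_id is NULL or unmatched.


LEFT JOIN keeps every row from orders (the left table); where customer_id has no match in customers, the customer columns become NULL. Walk through each order:
  - order 1 (Headphones): customer_id=4 -> matches George
  - order 2 (Charger): customer_id=1 -> matches Dana
  - order 3 (Laptop): customer_id=NULL, no match -> kept with NULL
  - order 4 (Speaker): customer_id=1 -> matches Dana
  - order 5 (Cable): customer_id=2 -> matches Nate
  - order 6 (Phone): customer_id=3 -> matches Bob
  - order 7 (Router): customer_id=3 -> matches Bob
  - order 8 (Lamp): customer_id=6 -> matches Tina
  - order 9 (Pen): customer_id=4 -> matches George
All 9 rows appear; 1 has NULL customer.

SQL:
SELECT a.product, b.name AS customer
FROM orders a
LEFT JOIN customers b ON a.customer_id = b.id

Result:
product    | customer
-----------+---------
Headphones | George  
Charger    | Dana    
Laptop     | NULL    
Speaker    | Dana    
Cable      | Nate    
Phone      | Bob     
Router     | Bob     
Lamp       | Tina    
Pen        | George  


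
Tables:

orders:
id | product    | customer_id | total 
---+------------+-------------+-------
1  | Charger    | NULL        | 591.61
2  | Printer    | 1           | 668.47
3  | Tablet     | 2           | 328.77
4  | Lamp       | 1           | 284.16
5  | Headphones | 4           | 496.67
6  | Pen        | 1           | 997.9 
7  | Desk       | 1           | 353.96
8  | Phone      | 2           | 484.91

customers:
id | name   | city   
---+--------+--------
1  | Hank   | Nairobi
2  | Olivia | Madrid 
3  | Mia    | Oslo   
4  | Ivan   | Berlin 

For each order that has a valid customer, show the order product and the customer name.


INNER JOIN keeps only orders rows whose customer_id matches an id in customers. Walk through each order:
  - order 1 (Charger): customer_id=NULL, no match -> dropped
  - order 2 (Printer): customer_id=1 -> matches Hank
  - order 3 (Tablet): customer_id=2 -> matches Olivia
  - order 4 (Lamp): customer_id=1 -> matches Hank
  - order 5 (Headphones): customer_id=4 -> matches Ivan
  - order 6 (Pen): customer_id=1 -> matches Hank
  - order 7 (Desk): customer_id=1 -> matches Hank
  - order 8 (Phone): customer_id=2 -> matches Olivia
So 1 of 8 rows is dropped.

SQL:
SELECT a.product, b.name AS customer
FROM orders a
INNER JOIN customers b ON a.customer_id = b.id

Result:
product    | customer
-----------+---------
Printer    | Hank    
Tablet     | Olivia  
Lamp       | Hank    
Headphones | Ivan    
Pen        | Hank    
Desk       | Hank    
Phone      | Olivia  


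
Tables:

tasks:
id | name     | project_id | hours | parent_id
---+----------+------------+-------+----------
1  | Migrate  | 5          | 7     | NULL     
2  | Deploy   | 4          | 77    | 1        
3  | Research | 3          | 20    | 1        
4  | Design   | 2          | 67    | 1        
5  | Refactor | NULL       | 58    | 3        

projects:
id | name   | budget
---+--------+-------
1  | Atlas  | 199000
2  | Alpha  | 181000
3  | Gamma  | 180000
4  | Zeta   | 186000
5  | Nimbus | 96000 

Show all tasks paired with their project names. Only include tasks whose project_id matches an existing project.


INNER JOIN keeps only tasks rows whose project_id matches an id in projects. Walk through each task:
  - task 1 (Migrate): project_id=5 -> matches Nimbus
  - task 2 (Deploy): project_id=4 -> matches Zeta
  - task 3 (Research): project_id=3 -> matches Gamma
  - task 4 (Design): project_id=2 -> matches Alpha
  - task 5 (Refactor): project_id=NULL, no match -> dropped
So 1 of 5 rows is dropped.

SQL:
SELECT a.name, b.name AS project
FROM tasks a
INNER JOIN projects b ON a.project_id = b.id

Result:
name     | project
---------+--------
Migrate  | Nimbus 
Deploy   | Zeta   
Research | Gamma  
Design   | Alpha  


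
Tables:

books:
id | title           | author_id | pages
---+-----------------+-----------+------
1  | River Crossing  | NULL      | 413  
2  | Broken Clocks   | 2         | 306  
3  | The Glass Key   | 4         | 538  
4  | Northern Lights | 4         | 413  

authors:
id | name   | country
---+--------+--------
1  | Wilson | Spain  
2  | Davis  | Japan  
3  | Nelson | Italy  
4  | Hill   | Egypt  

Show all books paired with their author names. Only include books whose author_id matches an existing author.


INNER JOIN keeps only books rows whose author_id matches an id in authors. Walk through each book:
  - book 1 (River Crossing): author_id=NULL, no match -> dropped
  - book 2 (Broken Clocks): author_id=2 -> matches Davis
  - book 3 (The Glass Key): author_id=4 -> matches Hill
  - book 4 (Northern Lights): author_id=4 -> matches Hill
So 1 of 4 rows is dropped.

SQL:
SELECT a.title, b.name AS author
FROM books a
INNER JOIN authors b ON a.author_id = b.id

Result:
title           | author
----------------+-------
Broken Clocks   | Davis 
The Glass Key   | Hill  
Northern Lights | Hill  


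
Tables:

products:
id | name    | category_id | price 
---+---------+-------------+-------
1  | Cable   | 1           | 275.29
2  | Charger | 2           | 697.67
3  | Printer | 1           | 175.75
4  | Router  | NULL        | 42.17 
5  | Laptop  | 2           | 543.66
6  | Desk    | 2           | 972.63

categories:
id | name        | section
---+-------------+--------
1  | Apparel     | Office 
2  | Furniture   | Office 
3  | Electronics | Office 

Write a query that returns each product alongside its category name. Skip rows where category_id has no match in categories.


INNER JOIN keeps only products rows whose category_id matches an id in categories. Walk through each product:
  - product 1 (Cable): category_id=1 -> matches Apparel
  - product 2 (Charger): category_id=2 -> matches Furniture
  - product 3 (Printer): category_id=1 -> matches Apparel
  - product 4 (Router): category_id=NULL, no match -> dropped
  - product 5 (Laptop): category_id=2 -> matches Furniture
  - product 6 (Desk): category_id=2 -> matches Furniture
So 1 of 6 rows is dropped.

SQL:
SELECT a.name, b.name AS category
FROM products a
INNER JOIN categories b ON a.category_id = b.id

Result:
name    | category 
--------+----------
Cable   | Apparel  
Charger | Furniture
Printer | Apparel  
Laptop  | Furniture
Desk    | Furniture


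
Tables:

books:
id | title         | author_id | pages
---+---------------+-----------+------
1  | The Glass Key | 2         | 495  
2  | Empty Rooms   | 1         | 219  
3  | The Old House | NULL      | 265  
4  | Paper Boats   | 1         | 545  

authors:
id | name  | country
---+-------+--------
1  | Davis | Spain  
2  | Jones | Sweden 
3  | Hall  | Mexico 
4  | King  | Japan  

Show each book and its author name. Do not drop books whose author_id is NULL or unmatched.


LEFT JOIN keeps every row from books (the left table); where author_id has no match in authors, the author columns become NULL. Walk through each book:
  - book 1 (The Glass Key): author_id=2 -> matches Jones
  - book 2 (Empty Rooms): author_id=1 -> matches Davis
  - book 3 (The Old House): author_id=NULL, no match -> kept with NULL
  - book 4 (Paper Boats): author_id=1 -> matches Davis
All 4 rows appear; 1 has NULL author.

SQL:
SELECT a.title, b.name AS author
FROM books a
LEFT JOIN authors b ON a.author_id = b.id

Result:
title         | author
--------------+-------
The Glass Key | Jones 
Empty Rooms   | Davis 
The Old House | NULL  
Paper Boats   | Davis 


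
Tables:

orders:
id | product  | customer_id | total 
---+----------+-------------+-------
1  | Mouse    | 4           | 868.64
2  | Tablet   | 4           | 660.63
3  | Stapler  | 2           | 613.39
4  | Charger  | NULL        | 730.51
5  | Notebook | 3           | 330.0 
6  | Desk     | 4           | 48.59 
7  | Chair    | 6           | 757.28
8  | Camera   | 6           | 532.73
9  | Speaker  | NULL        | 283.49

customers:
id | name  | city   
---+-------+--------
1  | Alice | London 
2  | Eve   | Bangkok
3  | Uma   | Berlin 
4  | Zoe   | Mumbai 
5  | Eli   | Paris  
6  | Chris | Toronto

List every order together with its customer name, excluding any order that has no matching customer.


INNER JOIN keeps only orders rows whose customer_id matches an id in customers. Walk through each order:
  - order 1 (Mouse): customer_id=4 -> matches Zoe
  - order 2 (Tablet): customer_id=4 -> matches Zoe
  - order 3 (Stapler): customer_id=2 -> matches Eve
  - order 4 (Charger): customer_id=NULL, no match -> dropped
  - order 5 (Notebook): customer_id=3 -> matches Uma
  - order 6 (Desk): customer_id=4 -> matches Zoe
  - order 7 (Chair): customer_id=6 -> matches Chris
  - order 8 (Camera): customer_id=6 -> matches Chris
  - order 9 (Speaker): customer_id=NULL, no match -> dropped
So 2 of 9 rows are dropped.

SQL:
SELECT a.product, b.name AS customer
FROM orders a
INNER JOIN customers b ON a.customer_id = b.id

Result:
product  | customer
---------+---------
Mouse    | Zoe     
Tablet   | Zoe     
Stapler  | Eve     
Notebook | Uma     
Desk     | Zoe     
Chair    | Chris   
Camera   | Chris   


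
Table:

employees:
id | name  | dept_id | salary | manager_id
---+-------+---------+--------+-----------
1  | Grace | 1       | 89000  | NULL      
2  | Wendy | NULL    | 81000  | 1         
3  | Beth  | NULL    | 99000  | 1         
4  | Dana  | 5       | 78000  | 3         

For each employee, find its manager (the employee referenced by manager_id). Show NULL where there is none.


This is a self-join: employees is joined to a second copy of itself, matching each row's manager_id to another row's id. Use LEFT JOIN so rows with manager_id=NULL are kept.
  - employee 1 (Grace): manager_id=NULL -> NULL
  - employee 2 (Wendy): manager_id=1 -> Grace
  - employee 3 (Beth): manager_id=1 -> Grace
  - employee 4 (Dana): manager_id=3 -> Beth

SQL:
SELECT a.name AS item, b.name AS manager
FROM employees a
LEFT JOIN employees b ON a.manager_id = b.id

Result:
item  | manager
------+--------
Grace | NULL   
Wendy | Grace  
Beth  | Grace  
Dana  | Beth   


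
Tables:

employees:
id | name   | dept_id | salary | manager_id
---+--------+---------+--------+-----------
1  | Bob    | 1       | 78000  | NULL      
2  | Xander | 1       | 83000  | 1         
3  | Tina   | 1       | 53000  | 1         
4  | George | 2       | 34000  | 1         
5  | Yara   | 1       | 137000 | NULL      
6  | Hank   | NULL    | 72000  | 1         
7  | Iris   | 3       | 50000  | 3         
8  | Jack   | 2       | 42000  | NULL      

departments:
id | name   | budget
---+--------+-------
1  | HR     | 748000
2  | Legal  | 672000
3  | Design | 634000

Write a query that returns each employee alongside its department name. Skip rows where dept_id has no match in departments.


INNER JOIN keeps only employees rows whose dept_id matches an id in departments. Walk through each employee:
  - employee 1 (Bob): dept_id=1 -> matches HR
  - employee 2 (Xander): dept_id=1 -> matches HR
  - employee 3 (Tina): dept_id=1 -> matches HR
  - employee 4 (George): dept_id=2 -> matches Legal
  - employee 5 (Yara): dept_id=1 -> matches HR
  - employee 6 (Hank): dept_id=NULL, no match -> dropped
  - employee 7 (Iris): dept_id=3 -> matches Design
  - employee 8 (Jack): dept_id=2 -> matches Legal
So 1 of 8 rows is dropped.

SQL:
SELECT a.name, b.name AS department
FROM employees a
INNER JOIN departments b ON a.dept_id = b.id

Result:
name   | department
-------+-----------
Bob    | HR        
Xander | HR        
Tina   | HR        
George | Legal     
Yara   | HR        
Iris   | Design    
Jack   | Legal     


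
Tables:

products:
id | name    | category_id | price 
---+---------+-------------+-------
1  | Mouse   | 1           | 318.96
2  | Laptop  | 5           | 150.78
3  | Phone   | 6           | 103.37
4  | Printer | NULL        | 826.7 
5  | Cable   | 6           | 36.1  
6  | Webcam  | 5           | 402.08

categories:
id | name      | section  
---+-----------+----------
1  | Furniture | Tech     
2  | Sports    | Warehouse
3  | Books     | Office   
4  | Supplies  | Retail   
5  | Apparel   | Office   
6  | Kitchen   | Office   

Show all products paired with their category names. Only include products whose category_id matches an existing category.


INNER JOIN keeps only products rows whose category_id matches an id in categories. Walk through each product:
  - product 1 (Mouse): category_id=1 -> matches Furniture
  - product 2 (Laptop): category_id=5 -> matches Apparel
  - product 3 (Phone): category_id=6 -> matches Kitchen
  - product 4 (Printer): category_id=NULL, no match -> dropped
  - product 5 (Cable): category_id=6 -> matches Kitchen
  - product 6 (Webcam): category_id=5 -> matches Apparel
So 1 of 6 rows is dropped.

SQL:
SELECT a.name, b.name AS category
FROM products a
INNER JOIN categories b ON a.category_id = b.id

Result:
name   | category 
-------+----------
Mouse  | Furniture
Laptop | Apparel  
Phone  | Kitchen  
Cable  | Kitchen  
Webcam | Apparel  


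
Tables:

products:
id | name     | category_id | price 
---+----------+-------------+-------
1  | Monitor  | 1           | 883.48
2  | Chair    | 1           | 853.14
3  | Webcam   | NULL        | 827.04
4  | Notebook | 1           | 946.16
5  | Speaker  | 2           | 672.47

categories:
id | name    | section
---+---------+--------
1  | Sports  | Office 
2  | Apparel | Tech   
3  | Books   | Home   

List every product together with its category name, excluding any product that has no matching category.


INNER JOIN keeps only products rows whose category_id matches an id in categories. Walk through each product:
  - product 1 (Monitor): category_id=1 -> matches Sports
  - product 2 (Chair): category_id=1 -> matches Sports
  - product 3 (Webcam): category_id=NULL, no match -> dropped
  - product 4 (Notebook): category_id=1 -> matches Sports
  - product 5 (Speaker): category_id=2 -> matches Apparel
So 1 of 5 rows is dropped.

SQL:
SELECT a.name, b.name AS category
FROM products a
INNER JOIN categories b ON a.category_id = b.id

Result:
name     | category
---------+---------
Monitor  | Sports  
Chair    | Sports  
Notebook | Sports  
Speaker  | Apparel 


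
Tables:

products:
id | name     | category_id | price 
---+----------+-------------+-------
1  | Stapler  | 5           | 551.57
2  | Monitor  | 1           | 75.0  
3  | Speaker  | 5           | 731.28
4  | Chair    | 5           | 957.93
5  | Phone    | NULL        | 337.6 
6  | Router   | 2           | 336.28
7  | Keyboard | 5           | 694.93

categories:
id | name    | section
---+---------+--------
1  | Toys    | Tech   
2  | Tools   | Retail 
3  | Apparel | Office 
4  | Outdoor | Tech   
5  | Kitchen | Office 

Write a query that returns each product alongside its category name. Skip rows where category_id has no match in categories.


INNER JOIN keeps only products rows whose category_id matches an id in categories. Walk through each product:
  - product 1 (Stapler): category_id=5 -> matches Kitchen
  - product 2 (Monitor): category_id=1 -> matches Toys
  - product 3 (Speaker): category_id=5 -> matches Kitchen
  - product 4 (Chair): category_id=5 -> matches Kitchen
  - product 5 (Phone): category_id=NULL, no match -> dropped
  - product 6 (Router): category_id=2 -> matches Tools
  - product 7 (Keyboard): category_id=5 -> matches Kitchen
So 1 of 7 rows is dropped.

SQL:
SELECT a.name, b.name AS category
FROM products a
INNER JOIN categories b ON a.category_id = b.id

Result:
name     | category
---------+---------
Stapler  | Kitchen 
Monitor  | Toys    
Speaker  | Kitchen 
Chair    | Kitchen 
Router   | Tools   
Keyboard | Kitchen 


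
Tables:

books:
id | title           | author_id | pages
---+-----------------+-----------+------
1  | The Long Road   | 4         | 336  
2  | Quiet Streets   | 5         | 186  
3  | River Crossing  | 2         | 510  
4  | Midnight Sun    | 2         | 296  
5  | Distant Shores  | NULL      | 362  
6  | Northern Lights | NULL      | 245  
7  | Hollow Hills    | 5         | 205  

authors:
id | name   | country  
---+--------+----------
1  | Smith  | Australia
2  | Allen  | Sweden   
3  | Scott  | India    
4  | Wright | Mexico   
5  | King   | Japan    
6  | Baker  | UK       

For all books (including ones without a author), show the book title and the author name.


LEFT JOIN keeps every row from books (the left table); where author_id has no match in authors, the author columns become NULL. Walk through each book:
  - book 1 (The Long Road): author_id=4 -> matches Wright
  - book 2 (Quiet Streets): author_id=5 -> matches King
  - book 3 (River Crossing): author_id=2 -> matches Allen
  - book 4 (Midnight Sun): author_id=2 -> matches Allen
  - book 5 (Distant Shores): author_id=NULL, no match -> kept with NULL
  - book 6 (Northern Lights): author_id=NULL, no match -> kept with NULL
  - book 7 (Hollow Hills): author_id=5 -> matches King
All 7 rows appear; 2 have NULL author.

SQL:
SELECT a.title, b.name AS author
FROM books a
LEFT JOIN authors b ON a.author_id = b.id

Result:
title           | author
----------------+-------
The Long Road   | Wright
Quiet Streets   | King  
River Crossing  | Allen 
Midnight Sun    | Allen 
Distant Shores  | NULL  
Northern Lights | NULL  
Hollow Hills    | King  


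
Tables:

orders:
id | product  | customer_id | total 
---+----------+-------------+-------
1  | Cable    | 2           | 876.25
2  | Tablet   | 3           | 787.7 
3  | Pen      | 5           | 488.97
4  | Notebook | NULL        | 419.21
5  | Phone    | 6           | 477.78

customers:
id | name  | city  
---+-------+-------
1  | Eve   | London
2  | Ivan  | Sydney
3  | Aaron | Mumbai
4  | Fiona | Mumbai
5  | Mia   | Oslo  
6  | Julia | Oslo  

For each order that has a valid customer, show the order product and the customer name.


INNER JOIN keeps only orders rows whose customer_id matches an id in customers. Walk through each order:
  - order 1 (Cable): customer_id=2 -> matches Ivan
  - order 2 (Tablet): customer_id=3 -> matches Aaron
  - order 3 (Pen): customer_id=5 -> matches Mia
  - order 4 (Notebook): customer_id=NULL, no match -> dropped
  - order 5 (Phone): customer_id=6 -> matches Julia
So 1 of 5 rows is dropped.

SQL:
SELECT a.product, b.name AS customer
FROM orders a
INNER JOIN customers b ON a.customer_id = b.id

Result:
product | customer
--------+---------
Cable   | Ivan    
Tablet  | Aaron   
Pen     | Mia     
Phone   | Julia   


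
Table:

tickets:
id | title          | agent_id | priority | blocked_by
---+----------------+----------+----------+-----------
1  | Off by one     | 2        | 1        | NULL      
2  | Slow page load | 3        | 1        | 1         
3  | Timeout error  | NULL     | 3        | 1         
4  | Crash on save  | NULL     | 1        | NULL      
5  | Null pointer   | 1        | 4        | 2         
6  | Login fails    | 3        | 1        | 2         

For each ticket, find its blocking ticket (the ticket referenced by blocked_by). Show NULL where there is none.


This is a self-join: tickets is joined to a second copy of itself, matching each row's blocked_by to another row's id. Use LEFT JOIN so rows with blocked_by=NULL are kept.
  - ticket 1 (Off by one): blocked_by=NULL -> NULL
  - ticket 2 (Slow page load): blocked_by=1 -> Off by one
  - ticket 3 (Timeout error): blocked_by=1 -> Off by one
  - ticket 4 (Crash on save): blocked_by=NULL -> NULL
  - ticket 5 (Null pointer): blocked_by=2 -> Slow page load
  - ticket 6 (Login fails): blocked_by=2 -> Slow page load

SQL:
SELECT a.title AS item, b.title AS blocked_by
FROM tickets a
LEFT JOIN tickets b ON a.blocked_by = b.id

Result:
item           | blocked_by    
---------------+---------------
Off by one     | NULL          
Slow page load | Off by one    
Timeout error  | Off by one    
Crash on save  | NULL          
Null pointer   | Slow page load
Login fails    | Slow page load


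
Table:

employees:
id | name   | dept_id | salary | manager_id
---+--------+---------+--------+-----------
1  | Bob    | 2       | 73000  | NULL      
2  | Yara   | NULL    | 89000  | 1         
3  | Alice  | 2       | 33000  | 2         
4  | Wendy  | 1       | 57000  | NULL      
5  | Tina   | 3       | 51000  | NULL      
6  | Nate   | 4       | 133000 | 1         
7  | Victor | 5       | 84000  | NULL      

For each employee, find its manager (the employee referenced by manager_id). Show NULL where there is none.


This is a self-join: employees is joined to a second copy of itself, matching each row's manager_id to another row's id. Use LEFT JOIN so rows with manager_id=NULL are kept.
  - employee 1 (Bob): manager_id=NULL -> NULL
  - employee 2 (Yara): manager_id=1 -> Bob
  - employee 3 (Alice): manager_id=2 -> Yara
  - employee 4 (Wendy): manager_id=NULL -> NULL
  - employee 5 (Tina): manager_id=NULL -> NULL
  - employee 6 (Nate): manager_id=1 -> Bob
  - employee 7 (Victor): manager_id=NULL -> NULL

SQL:
SELECT a.name AS item, b.name AS manager
FROM employees a
LEFT JOIN employees b ON a.manager_id = b.id

Result:
item   | manager
-------+--------
Bob    | NULL   
Yara   | Bob    
Alice  | Yara   
Wendy  | NULL   
Tina   | NULL   
Nate   | Bob    
Victor | NULL   
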